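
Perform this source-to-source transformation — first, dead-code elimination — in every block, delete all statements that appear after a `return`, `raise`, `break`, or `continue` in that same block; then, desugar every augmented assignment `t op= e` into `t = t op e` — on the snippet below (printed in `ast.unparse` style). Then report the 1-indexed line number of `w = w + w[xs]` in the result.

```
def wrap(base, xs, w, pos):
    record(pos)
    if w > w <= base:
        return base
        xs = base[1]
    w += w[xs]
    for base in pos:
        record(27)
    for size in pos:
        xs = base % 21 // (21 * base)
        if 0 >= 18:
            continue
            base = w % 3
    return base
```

Transformed code:
def wrap(base, xs, w, pos):
    record(pos)
    if w > w <= base:
        return base
    w = w + w[xs]
    for base in pos:
        record(27)
    for size in pos:
        xs = base % 21 // (21 * base)
        if 0 >= 18:
            continue
    return base

5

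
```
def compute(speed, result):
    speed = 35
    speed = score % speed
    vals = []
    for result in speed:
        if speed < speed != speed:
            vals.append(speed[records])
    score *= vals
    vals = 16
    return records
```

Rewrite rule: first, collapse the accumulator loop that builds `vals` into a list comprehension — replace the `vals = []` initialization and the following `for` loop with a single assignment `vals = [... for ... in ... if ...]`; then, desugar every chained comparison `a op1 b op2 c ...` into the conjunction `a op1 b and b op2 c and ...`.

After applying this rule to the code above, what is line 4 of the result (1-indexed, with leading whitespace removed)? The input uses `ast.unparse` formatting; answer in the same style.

Transformed code:
def compute(speed, result):
    speed = 35
    speed = score % speed
    vals = [speed[records] for result in speed if speed < speed and speed != speed]
    score *= vals
    vals = 16
    return records

vals = [speed[records] for result in speed if speed < speed and speed != speed]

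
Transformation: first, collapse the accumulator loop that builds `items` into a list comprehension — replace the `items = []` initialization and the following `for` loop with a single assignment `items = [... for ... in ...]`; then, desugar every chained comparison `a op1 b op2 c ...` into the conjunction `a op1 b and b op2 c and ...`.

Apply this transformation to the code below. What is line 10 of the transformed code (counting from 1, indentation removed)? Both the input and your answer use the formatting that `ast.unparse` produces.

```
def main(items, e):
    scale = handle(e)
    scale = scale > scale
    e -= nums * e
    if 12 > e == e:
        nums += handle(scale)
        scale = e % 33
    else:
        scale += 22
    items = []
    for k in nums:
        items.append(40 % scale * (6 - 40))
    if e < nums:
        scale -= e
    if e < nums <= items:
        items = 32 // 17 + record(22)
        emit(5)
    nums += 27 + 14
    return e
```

Transformed code:
def main(items, e):
    scale = handle(e)
    scale = scale > scale
    e -= nums * e
    if 12 > e and e == e:
        nums += handle(scale)
        scale = e % 33
    else:
        scale += 22
    items = [40 % scale * (6 - 40) for k in nums]
    if e < nums:
        scale -= e
    if e < nums and nums <= items:
        items = 32 // 17 + record(22)
        emit(5)
    nums += 27 + 14
    return e

items = [40 % scale * (6 - 40) for k in nums]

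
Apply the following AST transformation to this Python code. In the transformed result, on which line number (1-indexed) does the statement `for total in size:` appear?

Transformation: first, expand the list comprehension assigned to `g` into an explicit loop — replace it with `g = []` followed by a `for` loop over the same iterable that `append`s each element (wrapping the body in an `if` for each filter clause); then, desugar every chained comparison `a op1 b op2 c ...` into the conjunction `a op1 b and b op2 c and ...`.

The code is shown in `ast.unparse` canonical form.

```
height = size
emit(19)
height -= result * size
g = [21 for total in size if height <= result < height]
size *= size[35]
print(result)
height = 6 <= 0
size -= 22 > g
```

Transformed code:
height = size
emit(19)
height -= result * size
g = []
for total in size:
    if height <= result and result < height:
        g.append(21)
size *= size[35]
print(result)
height = 6 <= 0
size -= 22 > g

5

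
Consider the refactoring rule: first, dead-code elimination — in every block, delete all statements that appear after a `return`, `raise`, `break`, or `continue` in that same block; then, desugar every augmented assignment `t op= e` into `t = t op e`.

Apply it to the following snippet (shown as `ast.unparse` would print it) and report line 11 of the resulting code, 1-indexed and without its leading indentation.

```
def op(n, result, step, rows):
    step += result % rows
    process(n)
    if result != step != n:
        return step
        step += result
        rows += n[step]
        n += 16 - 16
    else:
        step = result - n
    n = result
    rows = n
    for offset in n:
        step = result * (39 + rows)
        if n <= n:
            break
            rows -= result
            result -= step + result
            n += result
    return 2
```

Transformed code:
def op(n, result, step, rows):
    step = step + result % rows
    process(n)
    if result != step != n:
        return step
    else:
        step = result - n
    n = result
    rows = n
    for offset in n:
        step = result * (39 + rows)
        if n <= n:
            break
    return 2

step = result * (39 + rows)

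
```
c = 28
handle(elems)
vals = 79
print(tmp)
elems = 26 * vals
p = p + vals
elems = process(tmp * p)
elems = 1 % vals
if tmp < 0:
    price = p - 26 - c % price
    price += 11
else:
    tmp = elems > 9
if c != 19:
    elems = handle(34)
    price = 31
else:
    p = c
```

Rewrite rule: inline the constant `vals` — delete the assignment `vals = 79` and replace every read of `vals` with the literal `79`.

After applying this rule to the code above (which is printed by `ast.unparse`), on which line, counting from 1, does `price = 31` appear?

15

Transformed code:
c = 28
handle(elems)
print(tmp)
elems = 26 * 79
p = p + 79
elems = process(tmp * p)
elems = 1 % 79
if tmp < 0:
    price = p - 26 - c % price
    price += 11
else:
    tmp = elems > 9
if c != 19:
    elems = handle(34)
    price = 31
else:
    p = c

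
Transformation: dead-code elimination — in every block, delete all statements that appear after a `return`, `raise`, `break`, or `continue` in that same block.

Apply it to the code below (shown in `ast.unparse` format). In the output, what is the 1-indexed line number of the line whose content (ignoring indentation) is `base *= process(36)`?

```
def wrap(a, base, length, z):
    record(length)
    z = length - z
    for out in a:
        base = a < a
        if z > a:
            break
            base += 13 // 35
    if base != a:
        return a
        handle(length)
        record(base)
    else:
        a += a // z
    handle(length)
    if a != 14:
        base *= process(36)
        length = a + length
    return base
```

Transformed code:
def wrap(a, base, length, z):
    record(length)
    z = length - z
    for out in a:
        base = a < a
        if z > a:
            break
    if base != a:
        return a
    else:
        a += a // z
    handle(length)
    if a != 14:
        base *= process(36)
        length = a + length
    return base

14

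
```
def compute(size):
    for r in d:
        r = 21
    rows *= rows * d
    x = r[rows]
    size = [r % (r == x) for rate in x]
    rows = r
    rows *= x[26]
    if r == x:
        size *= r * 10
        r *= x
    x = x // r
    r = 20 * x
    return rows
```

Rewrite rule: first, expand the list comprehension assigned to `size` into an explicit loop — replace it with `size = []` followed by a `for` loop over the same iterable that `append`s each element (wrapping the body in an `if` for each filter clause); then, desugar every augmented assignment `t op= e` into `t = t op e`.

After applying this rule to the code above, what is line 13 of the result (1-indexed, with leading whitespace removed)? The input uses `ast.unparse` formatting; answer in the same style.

Transformed code:
def compute(size):
    for r in d:
        r = 21
    rows = rows * (rows * d)
    x = r[rows]
    size = []
    for rate in x:
        size.append(r % (r == x))
    rows = r
    rows = rows * x[26]
    if r == x:
        size = size * (r * 10)
        r = r * x
    x = x // r
    r = 20 * x
    return rows

r = r * x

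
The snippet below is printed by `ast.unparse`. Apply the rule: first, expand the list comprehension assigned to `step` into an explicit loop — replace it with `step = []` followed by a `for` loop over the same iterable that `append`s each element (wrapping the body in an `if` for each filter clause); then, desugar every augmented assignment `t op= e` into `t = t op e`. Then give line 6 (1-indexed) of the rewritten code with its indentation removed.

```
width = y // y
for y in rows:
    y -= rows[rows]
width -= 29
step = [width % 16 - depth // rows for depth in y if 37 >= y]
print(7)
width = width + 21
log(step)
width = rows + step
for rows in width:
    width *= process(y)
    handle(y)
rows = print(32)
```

Transformed code:
width = y // y
for y in rows:
    y = y - rows[rows]
width = width - 29
step = []
for depth in y:
    if 37 >= y:
        step.append(width % 16 - depth // rows)
print(7)
width = width + 21
log(step)
width = rows + step
for rows in width:
    width = width * process(y)
    handle(y)
rows = print(32)

for depth in y:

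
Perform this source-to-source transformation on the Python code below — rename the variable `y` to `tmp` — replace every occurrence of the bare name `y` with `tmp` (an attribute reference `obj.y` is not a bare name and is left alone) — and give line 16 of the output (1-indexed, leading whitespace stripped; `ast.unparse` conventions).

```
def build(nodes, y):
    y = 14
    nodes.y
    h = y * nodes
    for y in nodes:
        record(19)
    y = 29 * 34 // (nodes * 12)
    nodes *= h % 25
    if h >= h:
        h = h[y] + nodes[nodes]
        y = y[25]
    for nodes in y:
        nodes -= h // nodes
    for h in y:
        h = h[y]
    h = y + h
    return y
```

Transformed code:
def build(nodes, tmp):
    tmp = 14
    nodes.y
    h = tmp * nodes
    for tmp in nodes:
        record(19)
    tmp = 29 * 34 // (nodes * 12)
    nodes *= h % 25
    if h >= h:
        h = h[tmp] + nodes[nodes]
        tmp = tmp[25]
    for nodes in tmp:
        nodes -= h // nodes
    for h in tmp:
        h = h[tmp]
    h = tmp + h
    return tmp

h = tmp + h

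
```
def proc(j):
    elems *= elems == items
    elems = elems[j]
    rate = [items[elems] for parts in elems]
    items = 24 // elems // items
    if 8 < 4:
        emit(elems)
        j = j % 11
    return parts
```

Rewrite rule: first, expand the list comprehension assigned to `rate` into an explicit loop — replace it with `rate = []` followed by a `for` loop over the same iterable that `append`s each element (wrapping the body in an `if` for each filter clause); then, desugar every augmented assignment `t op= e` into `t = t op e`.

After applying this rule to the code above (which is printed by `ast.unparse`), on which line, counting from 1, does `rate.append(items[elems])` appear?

Transformed code:
def proc(j):
    elems = elems * (elems == items)
    elems = elems[j]
    rate = []
    for parts in elems:
        rate.append(items[elems])
    items = 24 // elems // items
    if 8 < 4:
        emit(elems)
        j = j % 11
    return parts

6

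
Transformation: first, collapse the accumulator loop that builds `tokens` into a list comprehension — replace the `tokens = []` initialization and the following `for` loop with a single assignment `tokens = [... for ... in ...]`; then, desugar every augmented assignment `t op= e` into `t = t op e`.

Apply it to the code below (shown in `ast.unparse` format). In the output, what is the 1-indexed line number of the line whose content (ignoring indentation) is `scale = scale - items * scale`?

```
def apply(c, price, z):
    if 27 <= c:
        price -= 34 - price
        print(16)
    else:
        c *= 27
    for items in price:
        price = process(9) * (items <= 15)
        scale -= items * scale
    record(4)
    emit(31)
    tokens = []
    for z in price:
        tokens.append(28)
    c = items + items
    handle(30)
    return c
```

9

Transformed code:
def apply(c, price, z):
    if 27 <= c:
        price = price - (34 - price)
        print(16)
    else:
        c = c * 27
    for items in price:
        price = process(9) * (items <= 15)
        scale = scale - items * scale
    record(4)
    emit(31)
    tokens = [28 for z in price]
    c = items + items
    handle(30)
    return c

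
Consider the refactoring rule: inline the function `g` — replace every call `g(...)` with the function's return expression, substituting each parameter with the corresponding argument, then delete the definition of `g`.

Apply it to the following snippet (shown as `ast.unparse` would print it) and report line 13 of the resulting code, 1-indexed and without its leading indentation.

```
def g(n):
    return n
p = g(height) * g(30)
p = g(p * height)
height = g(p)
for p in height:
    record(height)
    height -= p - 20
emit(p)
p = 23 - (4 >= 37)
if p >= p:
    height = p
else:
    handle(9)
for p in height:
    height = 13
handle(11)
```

Transformed code:
p = height * 30
p = p * height
height = p
for p in height:
    record(height)
    height -= p - 20
emit(p)
p = 23 - (4 >= 37)
if p >= p:
    height = p
else:
    handle(9)
for p in height:
    height = 13
handle(11)

for p in height:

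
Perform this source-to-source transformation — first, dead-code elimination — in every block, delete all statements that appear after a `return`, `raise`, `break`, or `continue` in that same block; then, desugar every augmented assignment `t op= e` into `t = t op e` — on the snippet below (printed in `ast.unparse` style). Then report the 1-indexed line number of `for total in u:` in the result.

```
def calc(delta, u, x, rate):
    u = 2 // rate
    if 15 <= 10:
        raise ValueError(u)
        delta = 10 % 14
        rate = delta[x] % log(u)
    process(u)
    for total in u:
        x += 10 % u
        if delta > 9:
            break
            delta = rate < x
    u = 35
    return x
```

Transformed code:
def calc(delta, u, x, rate):
    u = 2 // rate
    if 15 <= 10:
        raise ValueError(u)
    process(u)
    for total in u:
        x = x + 10 % u
        if delta > 9:
            break
    u = 35
    return x

6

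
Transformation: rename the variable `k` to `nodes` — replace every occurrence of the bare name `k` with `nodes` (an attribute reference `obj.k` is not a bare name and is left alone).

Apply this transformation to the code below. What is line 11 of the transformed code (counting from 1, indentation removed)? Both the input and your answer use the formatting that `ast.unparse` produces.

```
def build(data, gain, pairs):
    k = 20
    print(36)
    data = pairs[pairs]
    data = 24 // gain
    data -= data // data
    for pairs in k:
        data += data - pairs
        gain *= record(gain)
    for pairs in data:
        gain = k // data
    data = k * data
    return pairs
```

gain = nodes // data

Transformed code:
def build(data, gain, pairs):
    nodes = 20
    print(36)
    data = pairs[pairs]
    data = 24 // gain
    data -= data // data
    for pairs in nodes:
        data += data - pairs
        gain *= record(gain)
    for pairs in data:
        gain = nodes // data
    data = nodes * data
    return pairs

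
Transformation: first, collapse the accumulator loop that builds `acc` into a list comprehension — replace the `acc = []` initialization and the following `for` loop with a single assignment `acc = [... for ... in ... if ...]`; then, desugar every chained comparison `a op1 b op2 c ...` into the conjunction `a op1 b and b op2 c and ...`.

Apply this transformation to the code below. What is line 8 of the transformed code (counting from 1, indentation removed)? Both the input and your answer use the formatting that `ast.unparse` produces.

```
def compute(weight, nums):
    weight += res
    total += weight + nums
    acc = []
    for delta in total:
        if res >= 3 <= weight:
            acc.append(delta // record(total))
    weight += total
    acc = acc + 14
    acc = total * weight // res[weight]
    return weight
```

Transformed code:
def compute(weight, nums):
    weight += res
    total += weight + nums
    acc = [delta // record(total) for delta in total if res >= 3 and 3 <= weight]
    weight += total
    acc = acc + 14
    acc = total * weight // res[weight]
    return weight

return weight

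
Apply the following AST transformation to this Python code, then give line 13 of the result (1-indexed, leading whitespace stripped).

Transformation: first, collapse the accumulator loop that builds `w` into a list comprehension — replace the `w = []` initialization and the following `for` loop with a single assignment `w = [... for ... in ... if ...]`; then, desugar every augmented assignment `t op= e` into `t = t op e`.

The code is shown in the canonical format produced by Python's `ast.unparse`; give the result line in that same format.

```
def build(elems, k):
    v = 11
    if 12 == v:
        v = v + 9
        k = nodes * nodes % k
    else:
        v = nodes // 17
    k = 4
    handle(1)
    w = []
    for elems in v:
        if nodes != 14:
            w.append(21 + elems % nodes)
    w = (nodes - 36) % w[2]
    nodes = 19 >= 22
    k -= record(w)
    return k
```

k = k - record(w)

Transformed code:
def build(elems, k):
    v = 11
    if 12 == v:
        v = v + 9
        k = nodes * nodes % k
    else:
        v = nodes // 17
    k = 4
    handle(1)
    w = [21 + elems % nodes for elems in v if nodes != 14]
    w = (nodes - 36) % w[2]
    nodes = 19 >= 22
    k = k - record(w)
    return k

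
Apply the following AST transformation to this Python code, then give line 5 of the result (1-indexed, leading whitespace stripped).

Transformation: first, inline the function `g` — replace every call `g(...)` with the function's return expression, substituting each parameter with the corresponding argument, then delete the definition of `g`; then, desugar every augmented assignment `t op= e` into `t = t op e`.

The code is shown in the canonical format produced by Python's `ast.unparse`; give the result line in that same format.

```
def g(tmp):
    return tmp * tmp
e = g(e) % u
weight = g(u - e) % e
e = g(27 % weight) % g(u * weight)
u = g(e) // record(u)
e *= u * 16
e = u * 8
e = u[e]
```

e = e * (u * 16)

Transformed code:
e = e * e % u
weight = (u - e) * (u - e) % e
e = 27 % weight * (27 % weight) % (u * weight * (u * weight))
u = e * e // record(u)
e = e * (u * 16)
e = u * 8
e = u[e]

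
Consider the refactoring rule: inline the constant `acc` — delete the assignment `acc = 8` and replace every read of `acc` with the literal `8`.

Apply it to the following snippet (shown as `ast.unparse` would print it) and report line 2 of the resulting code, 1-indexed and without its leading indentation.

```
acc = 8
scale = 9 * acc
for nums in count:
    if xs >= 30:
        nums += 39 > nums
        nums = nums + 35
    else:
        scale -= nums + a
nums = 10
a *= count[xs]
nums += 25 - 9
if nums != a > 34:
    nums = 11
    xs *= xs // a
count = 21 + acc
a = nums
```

for nums in count:

Transformed code:
scale = 9 * 8
for nums in count:
    if xs >= 30:
        nums += 39 > nums
        nums = nums + 35
    else:
        scale -= nums + a
nums = 10
a *= count[xs]
nums += 25 - 9
if nums != a > 34:
    nums = 11
    xs *= xs // a
count = 21 + 8
a = nums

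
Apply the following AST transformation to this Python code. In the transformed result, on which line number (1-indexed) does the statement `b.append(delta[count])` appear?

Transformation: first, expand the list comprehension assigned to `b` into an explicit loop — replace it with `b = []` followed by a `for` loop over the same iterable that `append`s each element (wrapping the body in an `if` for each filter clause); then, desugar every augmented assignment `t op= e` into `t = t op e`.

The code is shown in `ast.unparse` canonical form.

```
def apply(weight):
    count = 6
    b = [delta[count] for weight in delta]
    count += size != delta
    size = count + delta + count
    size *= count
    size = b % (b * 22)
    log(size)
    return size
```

5

Transformed code:
def apply(weight):
    count = 6
    b = []
    for weight in delta:
        b.append(delta[count])
    count = count + (size != delta)
    size = count + delta + count
    size = size * count
    size = b % (b * 22)
    log(size)
    return size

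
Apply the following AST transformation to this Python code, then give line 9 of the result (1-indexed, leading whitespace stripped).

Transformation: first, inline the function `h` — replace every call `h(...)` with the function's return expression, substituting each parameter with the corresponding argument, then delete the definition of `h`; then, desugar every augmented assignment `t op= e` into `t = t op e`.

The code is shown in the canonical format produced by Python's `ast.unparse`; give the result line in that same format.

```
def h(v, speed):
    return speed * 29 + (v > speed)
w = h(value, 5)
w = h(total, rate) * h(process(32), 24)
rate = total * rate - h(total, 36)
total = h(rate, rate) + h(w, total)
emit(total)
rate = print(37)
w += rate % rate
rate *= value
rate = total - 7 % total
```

Transformed code:
w = 5 * 29 + (value > 5)
w = (rate * 29 + (total > rate)) * (24 * 29 + (process(32) > 24))
rate = total * rate - (36 * 29 + (total > 36))
total = rate * 29 + (rate > rate) + (total * 29 + (w > total))
emit(total)
rate = print(37)
w = w + rate % rate
rate = rate * value
rate = total - 7 % total

rate = total - 7 % total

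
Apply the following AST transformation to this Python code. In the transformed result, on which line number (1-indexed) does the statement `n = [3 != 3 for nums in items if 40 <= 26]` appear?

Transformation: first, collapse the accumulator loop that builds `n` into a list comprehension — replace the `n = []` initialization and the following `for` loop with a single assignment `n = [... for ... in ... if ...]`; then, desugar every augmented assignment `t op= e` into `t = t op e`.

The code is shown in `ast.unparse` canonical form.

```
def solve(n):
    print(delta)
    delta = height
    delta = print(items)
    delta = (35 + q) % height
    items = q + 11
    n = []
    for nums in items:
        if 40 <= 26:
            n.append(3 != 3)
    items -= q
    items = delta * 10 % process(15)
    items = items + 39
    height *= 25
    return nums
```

Transformed code:
def solve(n):
    print(delta)
    delta = height
    delta = print(items)
    delta = (35 + q) % height
    items = q + 11
    n = [3 != 3 for nums in items if 40 <= 26]
    items = items - q
    items = delta * 10 % process(15)
    items = items + 39
    height = height * 25
    return nums

7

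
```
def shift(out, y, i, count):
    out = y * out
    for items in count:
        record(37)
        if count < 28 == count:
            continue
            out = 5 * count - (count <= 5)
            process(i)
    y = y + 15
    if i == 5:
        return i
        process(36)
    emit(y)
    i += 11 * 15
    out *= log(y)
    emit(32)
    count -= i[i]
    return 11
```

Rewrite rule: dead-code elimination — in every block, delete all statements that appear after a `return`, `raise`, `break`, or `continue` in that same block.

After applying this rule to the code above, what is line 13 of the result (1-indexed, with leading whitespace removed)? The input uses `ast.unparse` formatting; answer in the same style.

Transformed code:
def shift(out, y, i, count):
    out = y * out
    for items in count:
        record(37)
        if count < 28 == count:
            continue
    y = y + 15
    if i == 5:
        return i
    emit(y)
    i += 11 * 15
    out *= log(y)
    emit(32)
    count -= i[i]
    return 11

emit(32)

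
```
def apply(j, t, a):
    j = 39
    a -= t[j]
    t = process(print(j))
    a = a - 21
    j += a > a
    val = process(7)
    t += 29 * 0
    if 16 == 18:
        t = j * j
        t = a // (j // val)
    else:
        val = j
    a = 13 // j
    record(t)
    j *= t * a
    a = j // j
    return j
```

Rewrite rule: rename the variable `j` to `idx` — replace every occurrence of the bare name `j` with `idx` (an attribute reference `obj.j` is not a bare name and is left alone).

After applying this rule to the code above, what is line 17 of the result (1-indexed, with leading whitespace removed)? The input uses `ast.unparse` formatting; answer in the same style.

a = idx // idx

Transformed code:
def apply(idx, t, a):
    idx = 39
    a -= t[idx]
    t = process(print(idx))
    a = a - 21
    idx += a > a
    val = process(7)
    t += 29 * 0
    if 16 == 18:
        t = idx * idx
        t = a // (idx // val)
    else:
        val = idx
    a = 13 // idx
    record(t)
    idx *= t * a
    a = idx // idx
    return idx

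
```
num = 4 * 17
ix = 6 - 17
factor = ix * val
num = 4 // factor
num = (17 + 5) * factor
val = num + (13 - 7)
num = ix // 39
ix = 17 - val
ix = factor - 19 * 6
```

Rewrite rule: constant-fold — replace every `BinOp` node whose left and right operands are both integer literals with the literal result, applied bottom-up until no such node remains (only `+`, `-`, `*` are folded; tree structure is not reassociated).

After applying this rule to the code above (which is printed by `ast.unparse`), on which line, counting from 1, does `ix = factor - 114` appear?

Transformed code:
num = 68
ix = -11
factor = ix * val
num = 4 // factor
num = 22 * factor
val = num + 6
num = ix // 39
ix = 17 - val
ix = factor - 114

9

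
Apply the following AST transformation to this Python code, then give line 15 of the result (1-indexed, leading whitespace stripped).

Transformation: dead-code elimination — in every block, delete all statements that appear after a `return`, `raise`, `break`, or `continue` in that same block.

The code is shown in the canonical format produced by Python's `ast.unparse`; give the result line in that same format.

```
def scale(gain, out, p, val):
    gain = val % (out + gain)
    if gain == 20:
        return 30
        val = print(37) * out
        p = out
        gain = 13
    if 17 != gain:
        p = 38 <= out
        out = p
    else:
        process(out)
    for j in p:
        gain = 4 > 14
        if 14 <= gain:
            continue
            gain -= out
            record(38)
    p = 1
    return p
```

Transformed code:
def scale(gain, out, p, val):
    gain = val % (out + gain)
    if gain == 20:
        return 30
    if 17 != gain:
        p = 38 <= out
        out = p
    else:
        process(out)
    for j in p:
        gain = 4 > 14
        if 14 <= gain:
            continue
    p = 1
    return p

return p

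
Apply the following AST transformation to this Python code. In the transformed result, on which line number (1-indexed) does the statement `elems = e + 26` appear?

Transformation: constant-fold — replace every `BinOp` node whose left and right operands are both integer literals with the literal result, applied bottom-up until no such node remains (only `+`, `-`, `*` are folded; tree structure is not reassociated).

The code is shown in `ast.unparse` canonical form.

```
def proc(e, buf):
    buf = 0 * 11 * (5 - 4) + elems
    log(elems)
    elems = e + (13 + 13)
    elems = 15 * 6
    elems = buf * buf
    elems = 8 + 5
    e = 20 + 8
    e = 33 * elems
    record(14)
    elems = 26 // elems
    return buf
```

Transformed code:
def proc(e, buf):
    buf = 0 + elems
    log(elems)
    elems = e + 26
    elems = 90
    elems = buf * buf
    elems = 13
    e = 28
    e = 33 * elems
    record(14)
    elems = 26 // elems
    return buf

4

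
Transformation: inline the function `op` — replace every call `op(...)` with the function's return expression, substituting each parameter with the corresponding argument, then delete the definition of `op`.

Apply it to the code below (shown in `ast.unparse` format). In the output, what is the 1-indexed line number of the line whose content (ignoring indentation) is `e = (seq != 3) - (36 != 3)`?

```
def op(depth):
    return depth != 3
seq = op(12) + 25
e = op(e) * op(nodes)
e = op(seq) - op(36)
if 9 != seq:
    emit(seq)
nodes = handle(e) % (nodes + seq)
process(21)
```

Transformed code:
seq = (12 != 3) + 25
e = (e != 3) * (nodes != 3)
e = (seq != 3) - (36 != 3)
if 9 != seq:
    emit(seq)
nodes = handle(e) % (nodes + seq)
process(21)

3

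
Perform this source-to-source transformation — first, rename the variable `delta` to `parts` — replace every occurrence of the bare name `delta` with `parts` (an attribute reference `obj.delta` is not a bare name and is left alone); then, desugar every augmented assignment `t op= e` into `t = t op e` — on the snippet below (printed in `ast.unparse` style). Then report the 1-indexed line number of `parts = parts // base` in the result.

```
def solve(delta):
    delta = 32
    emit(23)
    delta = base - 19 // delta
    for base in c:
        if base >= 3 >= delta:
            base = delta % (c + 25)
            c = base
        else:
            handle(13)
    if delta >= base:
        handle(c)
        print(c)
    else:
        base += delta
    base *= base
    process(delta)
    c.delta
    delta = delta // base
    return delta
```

Transformed code:
def solve(parts):
    parts = 32
    emit(23)
    parts = base - 19 // parts
    for base in c:
        if base >= 3 >= parts:
            base = parts % (c + 25)
            c = base
        else:
            handle(13)
    if parts >= base:
        handle(c)
        print(c)
    else:
        base = base + parts
    base = base * base
    process(parts)
    c.delta
    parts = parts // base
    return parts

19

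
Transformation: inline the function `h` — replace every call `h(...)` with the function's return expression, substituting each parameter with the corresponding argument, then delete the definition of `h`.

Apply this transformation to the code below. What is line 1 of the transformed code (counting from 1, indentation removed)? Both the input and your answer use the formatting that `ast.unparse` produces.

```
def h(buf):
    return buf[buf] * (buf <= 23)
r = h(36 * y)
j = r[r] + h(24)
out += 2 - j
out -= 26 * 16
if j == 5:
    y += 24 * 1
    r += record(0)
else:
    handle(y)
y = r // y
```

Transformed code:
r = (36 * y)[36 * y] * (36 * y <= 23)
j = r[r] + 24[24] * (24 <= 23)
out += 2 - j
out -= 26 * 16
if j == 5:
    y += 24 * 1
    r += record(0)
else:
    handle(y)
y = r // y

r = (36 * y)[36 * y] * (36 * y <= 23)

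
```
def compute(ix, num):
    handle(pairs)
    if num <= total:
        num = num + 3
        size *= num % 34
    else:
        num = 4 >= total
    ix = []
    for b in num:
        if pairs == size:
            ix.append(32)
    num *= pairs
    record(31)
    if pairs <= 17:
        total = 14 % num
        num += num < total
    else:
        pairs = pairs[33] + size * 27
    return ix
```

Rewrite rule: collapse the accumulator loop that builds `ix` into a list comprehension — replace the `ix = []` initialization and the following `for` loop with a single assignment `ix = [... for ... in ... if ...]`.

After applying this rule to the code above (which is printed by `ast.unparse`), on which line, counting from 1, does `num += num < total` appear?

13

Transformed code:
def compute(ix, num):
    handle(pairs)
    if num <= total:
        num = num + 3
        size *= num % 34
    else:
        num = 4 >= total
    ix = [32 for b in num if pairs == size]
    num *= pairs
    record(31)
    if pairs <= 17:
        total = 14 % num
        num += num < total
    else:
        pairs = pairs[33] + size * 27
    return ix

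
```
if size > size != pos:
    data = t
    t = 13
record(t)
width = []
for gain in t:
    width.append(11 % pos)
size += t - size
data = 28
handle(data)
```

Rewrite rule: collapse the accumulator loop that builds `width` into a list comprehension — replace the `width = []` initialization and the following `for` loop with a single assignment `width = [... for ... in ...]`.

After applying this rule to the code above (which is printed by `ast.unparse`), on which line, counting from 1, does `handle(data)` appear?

Transformed code:
if size > size != pos:
    data = t
    t = 13
record(t)
width = [11 % pos for gain in t]
size += t - size
data = 28
handle(data)

8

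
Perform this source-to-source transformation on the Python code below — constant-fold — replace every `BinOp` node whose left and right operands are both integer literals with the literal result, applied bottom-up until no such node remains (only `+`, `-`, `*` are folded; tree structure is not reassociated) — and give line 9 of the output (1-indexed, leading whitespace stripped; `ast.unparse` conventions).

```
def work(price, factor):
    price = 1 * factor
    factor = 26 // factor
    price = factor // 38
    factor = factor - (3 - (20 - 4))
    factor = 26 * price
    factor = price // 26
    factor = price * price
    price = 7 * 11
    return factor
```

price = 77

Transformed code:
def work(price, factor):
    price = 1 * factor
    factor = 26 // factor
    price = factor // 38
    factor = factor - -13
    factor = 26 * price
    factor = price // 26
    factor = price * price
    price = 77
    return factor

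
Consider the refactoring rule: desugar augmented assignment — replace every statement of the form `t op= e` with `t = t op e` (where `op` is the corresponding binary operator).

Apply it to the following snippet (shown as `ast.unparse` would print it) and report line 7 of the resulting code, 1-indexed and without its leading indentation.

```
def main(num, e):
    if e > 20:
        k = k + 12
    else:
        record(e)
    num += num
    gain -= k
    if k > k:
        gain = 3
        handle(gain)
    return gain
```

Transformed code:
def main(num, e):
    if e > 20:
        k = k + 12
    else:
        record(e)
    num = num + num
    gain = gain - k
    if k > k:
        gain = 3
        handle(gain)
    return gain

gain = gain - k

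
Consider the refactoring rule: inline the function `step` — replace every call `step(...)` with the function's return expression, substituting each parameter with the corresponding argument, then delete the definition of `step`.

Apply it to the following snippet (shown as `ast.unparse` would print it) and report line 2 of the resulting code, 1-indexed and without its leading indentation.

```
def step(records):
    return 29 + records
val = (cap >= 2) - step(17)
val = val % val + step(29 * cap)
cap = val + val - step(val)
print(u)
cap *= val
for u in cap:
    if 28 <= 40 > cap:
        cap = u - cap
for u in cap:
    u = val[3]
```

Transformed code:
val = (cap >= 2) - (29 + 17)
val = val % val + (29 + 29 * cap)
cap = val + val - (29 + val)
print(u)
cap *= val
for u in cap:
    if 28 <= 40 > cap:
        cap = u - cap
for u in cap:
    u = val[3]

val = val % val + (29 + 29 * cap)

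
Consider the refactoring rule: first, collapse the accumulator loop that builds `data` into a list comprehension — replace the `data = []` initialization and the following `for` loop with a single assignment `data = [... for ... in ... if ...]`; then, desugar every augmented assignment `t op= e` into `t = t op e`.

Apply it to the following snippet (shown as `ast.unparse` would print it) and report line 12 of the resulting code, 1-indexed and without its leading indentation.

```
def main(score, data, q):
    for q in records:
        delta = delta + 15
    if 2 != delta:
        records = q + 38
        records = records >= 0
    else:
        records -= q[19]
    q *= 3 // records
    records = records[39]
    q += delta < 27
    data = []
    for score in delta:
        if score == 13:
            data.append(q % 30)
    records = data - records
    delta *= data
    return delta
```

data = [q % 30 for score in delta if score == 13]

Transformed code:
def main(score, data, q):
    for q in records:
        delta = delta + 15
    if 2 != delta:
        records = q + 38
        records = records >= 0
    else:
        records = records - q[19]
    q = q * (3 // records)
    records = records[39]
    q = q + (delta < 27)
    data = [q % 30 for score in delta if score == 13]
    records = data - records
    delta = delta * data
    return delta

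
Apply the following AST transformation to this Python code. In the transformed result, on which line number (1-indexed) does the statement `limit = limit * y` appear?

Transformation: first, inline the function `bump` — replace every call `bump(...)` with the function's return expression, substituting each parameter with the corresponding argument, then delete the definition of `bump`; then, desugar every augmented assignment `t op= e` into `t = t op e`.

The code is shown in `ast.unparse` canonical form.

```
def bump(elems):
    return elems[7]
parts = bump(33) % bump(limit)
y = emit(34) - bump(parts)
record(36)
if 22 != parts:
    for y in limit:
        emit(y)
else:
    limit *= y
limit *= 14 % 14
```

8

Transformed code:
parts = 33[7] % limit[7]
y = emit(34) - parts[7]
record(36)
if 22 != parts:
    for y in limit:
        emit(y)
else:
    limit = limit * y
limit = limit * (14 % 14)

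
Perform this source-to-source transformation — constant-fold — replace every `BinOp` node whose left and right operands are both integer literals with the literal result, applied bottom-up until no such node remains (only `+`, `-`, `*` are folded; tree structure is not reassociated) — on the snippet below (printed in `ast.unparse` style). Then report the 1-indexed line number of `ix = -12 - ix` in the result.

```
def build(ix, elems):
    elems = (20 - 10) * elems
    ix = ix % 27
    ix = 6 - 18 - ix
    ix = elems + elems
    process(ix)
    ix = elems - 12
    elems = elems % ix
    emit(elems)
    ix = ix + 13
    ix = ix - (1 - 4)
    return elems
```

Transformed code:
def build(ix, elems):
    elems = 10 * elems
    ix = ix % 27
    ix = -12 - ix
    ix = elems + elems
    process(ix)
    ix = elems - 12
    elems = elems % ix
    emit(elems)
    ix = ix + 13
    ix = ix - -3
    return elems

4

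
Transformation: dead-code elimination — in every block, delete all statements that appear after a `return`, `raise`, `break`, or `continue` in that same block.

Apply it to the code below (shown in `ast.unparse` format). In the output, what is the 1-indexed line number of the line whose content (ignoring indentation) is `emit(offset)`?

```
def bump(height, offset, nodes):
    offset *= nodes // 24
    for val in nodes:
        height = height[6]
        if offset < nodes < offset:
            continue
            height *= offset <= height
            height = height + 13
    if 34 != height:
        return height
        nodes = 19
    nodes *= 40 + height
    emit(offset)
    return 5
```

Transformed code:
def bump(height, offset, nodes):
    offset *= nodes // 24
    for val in nodes:
        height = height[6]
        if offset < nodes < offset:
            continue
    if 34 != height:
        return height
    nodes *= 40 + height
    emit(offset)
    return 5

10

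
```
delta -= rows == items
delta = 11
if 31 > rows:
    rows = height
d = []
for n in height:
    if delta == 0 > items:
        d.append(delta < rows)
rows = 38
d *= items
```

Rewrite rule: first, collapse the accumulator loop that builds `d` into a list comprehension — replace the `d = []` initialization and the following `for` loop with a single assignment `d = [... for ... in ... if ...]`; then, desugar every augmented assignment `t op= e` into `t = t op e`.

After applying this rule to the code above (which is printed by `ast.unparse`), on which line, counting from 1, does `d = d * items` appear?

7

Transformed code:
delta = delta - (rows == items)
delta = 11
if 31 > rows:
    rows = height
d = [delta < rows for n in height if delta == 0 > items]
rows = 38
d = d * items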